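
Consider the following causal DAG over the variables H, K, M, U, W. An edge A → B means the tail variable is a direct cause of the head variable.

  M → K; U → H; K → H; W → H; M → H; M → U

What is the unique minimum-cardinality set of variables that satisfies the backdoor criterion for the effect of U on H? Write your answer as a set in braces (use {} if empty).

{M}

Variables eligible for adjustment (non-descendants of U, excluding U and H): {K, M, W}.
Backdoor paths from U to H:
  P1: U <- M -> K -> H
  P2: U <- M -> H
The empty set is not sufficient: P1 (U <- M -> K -> H) has no collider blocking it and no conditioned non-collider, so it is open.
Try {M}:
  P1: blocked at fork node M ∈ conditioning set.
  P2: blocked at fork node M ∈ conditioning set.
{M} contains no descendant of U and blocks every backdoor path.
No other singleton works — e.g. {K} leaves P2 open — so {M} is the unique smallest valid adjustment set.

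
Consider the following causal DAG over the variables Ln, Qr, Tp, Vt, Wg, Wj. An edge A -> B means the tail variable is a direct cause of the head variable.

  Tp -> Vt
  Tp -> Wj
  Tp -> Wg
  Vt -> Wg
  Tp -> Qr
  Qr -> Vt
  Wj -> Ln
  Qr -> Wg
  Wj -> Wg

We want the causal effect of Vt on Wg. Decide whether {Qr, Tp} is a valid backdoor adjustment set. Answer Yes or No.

Yes

Backdoor paths from Vt to Wg (paths whose first edge points into Vt):
  P1: Vt <- Tp -> Wj -> Wg
  P2: Vt <- Tp -> Qr -> Wg
  P3: Vt <- Tp -> Wg
  P4: Vt <- Qr <- Tp -> Wj -> Wg
  P5: Vt <- Qr <- Tp -> Wg
  P6: Vt <- Qr -> Wg
Condition 1 (no descendant of Vt in the set): holds — descendants of Vt are {Wg}; none are in {Qr, Tp}.
Condition 2 (every backdoor path blocked by {Qr, Tp}):
  P1: blocked at fork node Tp ∈ conditioning set.
  P2: blocked at fork node Tp ∈ conditioning set.
  P3: blocked at fork node Tp ∈ conditioning set.
  P4: blocked at chain node Qr ∈ conditioning set.
  P5: blocked at chain node Qr ∈ conditioning set.
  P6: blocked at fork node Qr ∈ conditioning set.
{Qr, Tp} satisfies the backdoor criterion.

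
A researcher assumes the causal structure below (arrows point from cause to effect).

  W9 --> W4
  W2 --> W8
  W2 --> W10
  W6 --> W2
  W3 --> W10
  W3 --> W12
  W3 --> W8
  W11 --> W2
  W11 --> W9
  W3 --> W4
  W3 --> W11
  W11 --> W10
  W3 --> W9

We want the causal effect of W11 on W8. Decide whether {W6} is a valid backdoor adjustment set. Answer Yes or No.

No

Backdoor paths from W11 to W8 (paths whose first edge points into W11):
  P1: W11 <- W3 -> W10 <- W2 -> W8
  P2: W11 <- W3 -> W8
Condition 1 (no descendant of W11 in the set): holds — descendants of W11 are {W10, W2, W4, W8, W9}; none are in {W6}.
Condition 2 (every backdoor path blocked by {W6}):
  P1: blocked at collider W10 (neither it nor any descendant is in the conditioning set).
  P2: open — no interior node is in the conditioning set.
{W6} does not satisfy the backdoor criterion.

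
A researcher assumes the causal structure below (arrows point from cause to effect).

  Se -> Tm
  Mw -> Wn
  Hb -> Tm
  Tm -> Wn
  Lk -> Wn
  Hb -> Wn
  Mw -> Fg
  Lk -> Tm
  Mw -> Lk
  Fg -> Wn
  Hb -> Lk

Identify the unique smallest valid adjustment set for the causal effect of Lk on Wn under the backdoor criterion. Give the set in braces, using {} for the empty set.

{Hb, Mw}

Variables eligible for adjustment (non-descendants of Lk, excluding Lk and Wn): {Fg, Hb, Mw, Se}.
Backdoor paths from Lk to Wn:
  P1: Lk <- Mw -> Fg -> Wn
  P2: Lk <- Mw -> Wn
  P3: Lk <- Hb -> Tm -> Wn
  P4: Lk <- Hb -> Wn
The empty set is not sufficient: P1 (Lk <- Mw -> Fg -> Wn) has no collider blocking it and no conditioned non-collider, so it is open.
Try {Hb, Mw}:
  P1: blocked at fork node Mw ∈ conditioning set.
  P2: blocked at fork node Mw ∈ conditioning set.
  P3: blocked at fork node Hb ∈ conditioning set.
  P4: blocked at fork node Hb ∈ conditioning set.
{Hb, Mw} contains no descendant of Lk and blocks every backdoor path.
Every element of {Hb, Mw} is needed (dropping Hb leaves P3 open; dropping Mw leaves P1 open), so no proper subset is valid.
Among all size-2 subsets of the eligible variables, only {Hb, Mw} blocks every backdoor path, so it is the unique smallest valid adjustment set.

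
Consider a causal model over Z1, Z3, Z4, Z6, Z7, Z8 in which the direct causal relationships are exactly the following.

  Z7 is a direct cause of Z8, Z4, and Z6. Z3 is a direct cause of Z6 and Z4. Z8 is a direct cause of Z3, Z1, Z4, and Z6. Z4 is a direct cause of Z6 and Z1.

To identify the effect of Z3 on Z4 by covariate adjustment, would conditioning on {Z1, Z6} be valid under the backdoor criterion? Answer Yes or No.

No

Backdoor paths from Z3 to Z4 (paths whose first edge points into Z3):
  P1: Z3 <- Z8 <- Z7 -> Z4
  P2: Z3 <- Z8 <- Z7 -> Z6 <- Z4
  P3: Z3 <- Z8 -> Z4
  P4: Z3 <- Z8 -> Z1 <- Z4
  P5: Z3 <- Z8 -> Z6 <- Z7 -> Z4
  P6: Z3 <- Z8 -> Z6 <- Z4
Condition 1 (no descendant of Z3 in the set): FAILS — Z1 and Z6 are descendants of Z3.
Condition 2 (every backdoor path blocked by {Z1, Z6}):
  P1: open — no interior node is in the conditioning set.
  P2: open — collider(s) Z6 are conditioned on (or have a conditioned descendant) and no non-collider on the path is in the set.
  P3: open — no interior node is in the conditioning set.
  P4: open — collider(s) Z1 are conditioned on (or have a conditioned descendant) and no non-collider on the path is in the set.
  P5: open — collider(s) Z6 are conditioned on (or have a conditioned descendant) and no non-collider on the path is in the set.
  P6: open — collider(s) Z6 are conditioned on (or have a conditioned descendant) and no non-collider on the path is in the set.
{Z1, Z6} does not satisfy the backdoor criterion.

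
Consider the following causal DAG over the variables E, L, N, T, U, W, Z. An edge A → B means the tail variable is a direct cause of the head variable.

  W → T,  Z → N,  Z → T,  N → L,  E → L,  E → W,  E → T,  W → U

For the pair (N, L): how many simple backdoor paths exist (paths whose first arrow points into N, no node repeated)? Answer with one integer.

2

A backdoor path from N to L is any simple undirected path whose first edge points into N (i.e. leaves N via a parent).
Parents of N: {Z}.
Enumerating:
  P1: N <- Z -> T <- E -> L
  P2: N <- Z -> T <- W <- E -> L
That exhausts the simple backdoor paths. Count: 2.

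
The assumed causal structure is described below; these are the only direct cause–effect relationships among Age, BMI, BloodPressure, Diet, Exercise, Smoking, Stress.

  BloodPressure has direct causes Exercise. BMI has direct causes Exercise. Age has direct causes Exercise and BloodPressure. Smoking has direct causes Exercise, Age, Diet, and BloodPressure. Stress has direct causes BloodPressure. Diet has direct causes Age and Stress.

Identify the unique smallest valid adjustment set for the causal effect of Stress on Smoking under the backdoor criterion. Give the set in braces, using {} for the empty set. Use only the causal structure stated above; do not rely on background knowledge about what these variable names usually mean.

{BloodPressure}

Variables eligible for adjustment (non-descendants of Stress, excluding Stress and Smoking): {Age, BMI, BloodPressure, Exercise}.
Backdoor paths from Stress to Smoking:
  P1: Stress <- BloodPressure <- Exercise -> Age -> Diet -> Smoking
  P2: Stress <- BloodPressure <- Exercise -> Age -> Smoking
  P3: Stress <- BloodPressure <- Exercise -> Smoking
  P4: Stress <- BloodPressure -> Age <- Exercise -> Smoking
  P5: Stress <- BloodPressure -> Age -> Diet -> Smoking
  P6: Stress <- BloodPressure -> Age -> Smoking
  P7: Stress <- BloodPressure -> Smoking
The empty set is not sufficient: P1 (Stress <- BloodPressure <- Exercise -> Age -> Diet -> Smoking) has no collider blocking it and no conditioned non-collider, so it is open.
Try {BloodPressure}:
  P1: blocked at chain node BloodPressure ∈ conditioning set.
  P2: blocked at chain node BloodPressure ∈ conditioning set.
  P3: blocked at chain node BloodPressure ∈ conditioning set.
  P4: blocked at fork node BloodPressure ∈ conditioning set.
  P5: blocked at fork node BloodPressure ∈ conditioning set.
  P6: blocked at fork node BloodPressure ∈ conditioning set.
  P7: blocked at fork node BloodPressure ∈ conditioning set.
{BloodPressure} contains no descendant of Stress and blocks every backdoor path.
No other singleton works — e.g. {Exercise} leaves P5 open — so {BloodPressure} is the unique smallest valid adjustment set.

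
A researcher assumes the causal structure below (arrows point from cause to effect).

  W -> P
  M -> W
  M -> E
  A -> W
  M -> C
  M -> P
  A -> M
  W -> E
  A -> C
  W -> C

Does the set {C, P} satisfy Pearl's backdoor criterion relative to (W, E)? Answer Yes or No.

Backdoor paths from W to E (paths whose first edge points into W):
  P1: W <- A -> M -> E
  P2: W <- A -> C <- M -> E
  P3: W <- M -> E
Condition 1 (no descendant of W in the set): FAILS — C and P are descendants of W.
Condition 2 (every backdoor path blocked by {C, P}):
  P1: open — no interior node is in the conditioning set.
  P2: open — collider(s) C are conditioned on (or have a conditioned descendant) and no non-collider on the path is in the set.
  P3: open — no interior node is in the conditioning set.
{C, P} does not satisfy the backdoor criterion.

No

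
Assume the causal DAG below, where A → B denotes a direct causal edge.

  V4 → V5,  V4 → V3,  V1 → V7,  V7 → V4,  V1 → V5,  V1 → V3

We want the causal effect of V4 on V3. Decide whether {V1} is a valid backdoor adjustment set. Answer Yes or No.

Yes

Backdoor paths from V4 to V3 (paths whose first edge points into V4):
  P1: V4 <- V7 <- V1 -> V3
Condition 1 (no descendant of V4 in the set): holds — descendants of V4 are {V3, V5}; none are in {V1}.
Condition 2 (every backdoor path blocked by {V1}):
  P1: blocked at fork node V1 ∈ conditioning set.
{V1} satisfies the backdoor criterion.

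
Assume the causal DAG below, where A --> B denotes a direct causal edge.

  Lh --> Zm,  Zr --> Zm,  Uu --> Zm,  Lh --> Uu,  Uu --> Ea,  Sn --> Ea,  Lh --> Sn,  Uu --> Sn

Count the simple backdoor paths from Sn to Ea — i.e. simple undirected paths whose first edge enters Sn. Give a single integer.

A backdoor path from Sn to Ea is any simple undirected path whose first edge points into Sn (i.e. leaves Sn via a parent).
Parents of Sn: {Lh, Uu}.
Enumerating:
  P1: Sn <- Lh -> Uu -> Ea
  P2: Sn <- Lh -> Zm <- Uu -> Ea
  P3: Sn <- Uu -> Ea
That exhausts the simple backdoor paths. Count: 3.

3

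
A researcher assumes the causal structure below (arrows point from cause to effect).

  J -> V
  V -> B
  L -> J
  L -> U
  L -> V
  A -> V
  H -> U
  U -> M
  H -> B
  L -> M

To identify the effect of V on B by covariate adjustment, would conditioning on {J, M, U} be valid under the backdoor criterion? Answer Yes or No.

Backdoor paths from V to B (paths whose first edge points into V):
  P1: V <- L -> U <- H -> B
  P2: V <- L -> M <- U <- H -> B
  P3: V <- J <- L -> U <- H -> B
  P4: V <- J <- L -> M <- U <- H -> B
Condition 1 (no descendant of V in the set): holds — descendants of V are {B}; none are in {J, M, U}.
Condition 2 (every backdoor path blocked by {J, M, U}):
  P1: open — collider(s) U are conditioned on (or have a conditioned descendant) and no non-collider on the path is in the set.
  P2: blocked at chain node U ∈ conditioning set.
  P3: blocked at chain node J ∈ conditioning set.
  P4: blocked at chain node J ∈ conditioning set.
{J, M, U} does not satisfy the backdoor criterion.

No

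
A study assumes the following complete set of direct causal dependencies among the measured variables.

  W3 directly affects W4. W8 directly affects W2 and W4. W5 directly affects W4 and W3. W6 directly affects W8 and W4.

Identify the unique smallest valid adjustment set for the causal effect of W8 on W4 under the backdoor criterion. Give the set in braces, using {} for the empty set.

Variables eligible for adjustment (non-descendants of W8, excluding W8 and W4): {W3, W5, W6}.
Backdoor paths from W8 to W4:
  P1: W8 <- W6 -> W4
The empty set is not sufficient: P1 (W8 <- W6 -> W4) has no collider blocking it and no conditioned non-collider, so it is open.
Try {W6}:
  P1: blocked at fork node W6 ∈ conditioning set.
{W6} contains no descendant of W8 and blocks every backdoor path.
No other singleton works — e.g. {W5} leaves P1 open — so {W6} is the unique smallest valid adjustment set.

{W6}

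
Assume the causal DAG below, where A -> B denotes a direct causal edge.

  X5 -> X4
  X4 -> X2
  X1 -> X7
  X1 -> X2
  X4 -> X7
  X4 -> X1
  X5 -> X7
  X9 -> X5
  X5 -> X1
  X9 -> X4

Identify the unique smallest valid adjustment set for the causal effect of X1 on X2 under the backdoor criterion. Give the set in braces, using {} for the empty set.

Variables eligible for adjustment (non-descendants of X1, excluding X1 and X2): {X4, X5, X9}.
Backdoor paths from X1 to X2:
  P1: X1 <- X5 <- X9 -> X4 -> X2
  P2: X1 <- X5 -> X4 -> X2
  P3: X1 <- X5 -> X7 <- X4 -> X2
  P4: X1 <- X4 -> X2
The empty set is not sufficient: P1 (X1 <- X5 <- X9 -> X4 -> X2) has no collider blocking it and no conditioned non-collider, so it is open.
Try {X4}:
  P1: blocked at chain node X4 ∈ conditioning set.
  P2: blocked at chain node X4 ∈ conditioning set.
  P3: blocked at collider X7 (neither it nor any descendant is in the conditioning set).
  P4: blocked at fork node X4 ∈ conditioning set.
{X4} contains no descendant of X1 and blocks every backdoor path.
No other singleton works — e.g. {X9} leaves P2 open — so {X4} is the unique smallest valid adjustment set.

{X4}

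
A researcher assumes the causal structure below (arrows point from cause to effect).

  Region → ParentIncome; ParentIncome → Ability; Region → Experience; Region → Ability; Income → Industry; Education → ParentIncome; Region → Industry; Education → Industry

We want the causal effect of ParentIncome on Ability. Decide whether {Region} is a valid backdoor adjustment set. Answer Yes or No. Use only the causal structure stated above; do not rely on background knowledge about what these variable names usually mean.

Backdoor paths from ParentIncome to Ability (paths whose first edge points into ParentIncome):
  P1: ParentIncome <- Education -> Industry <- Region -> Ability
  P2: ParentIncome <- Region -> Ability
Condition 1 (no descendant of ParentIncome in the set): holds — descendants of ParentIncome are {Ability}; none are in {Region}.
Condition 2 (every backdoor path blocked by {Region}):
  P1: blocked at collider Industry (neither it nor any descendant is in the conditioning set).
  P2: blocked at fork node Region ∈ conditioning set.
{Region} satisfies the backdoor criterion.

Yes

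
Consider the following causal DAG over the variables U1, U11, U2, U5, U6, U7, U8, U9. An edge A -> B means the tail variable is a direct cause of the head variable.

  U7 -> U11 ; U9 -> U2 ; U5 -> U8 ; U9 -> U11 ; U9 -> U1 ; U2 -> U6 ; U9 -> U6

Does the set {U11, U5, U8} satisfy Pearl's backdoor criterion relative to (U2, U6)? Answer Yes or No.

Backdoor paths from U2 to U6 (paths whose first edge points into U2):
  P1: U2 <- U9 -> U6
Condition 1 (no descendant of U2 in the set): holds — descendants of U2 are {U6}; none are in {U11, U5, U8}.
Condition 2 (every backdoor path blocked by {U11, U5, U8}):
  P1: open — no interior node is in the conditioning set.
{U11, U5, U8} does not satisfy the backdoor criterion.

No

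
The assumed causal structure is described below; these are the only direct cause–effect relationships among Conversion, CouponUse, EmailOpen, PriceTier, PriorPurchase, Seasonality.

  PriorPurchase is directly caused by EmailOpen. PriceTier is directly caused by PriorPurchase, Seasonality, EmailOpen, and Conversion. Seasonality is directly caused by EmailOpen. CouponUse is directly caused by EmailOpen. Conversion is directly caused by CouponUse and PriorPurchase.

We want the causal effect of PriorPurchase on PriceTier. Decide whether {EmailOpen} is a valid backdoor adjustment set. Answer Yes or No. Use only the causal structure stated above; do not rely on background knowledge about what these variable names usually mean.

Yes

Backdoor paths from PriorPurchase to PriceTier (paths whose first edge points into PriorPurchase):
  P1: PriorPurchase <- EmailOpen -> Seasonality -> PriceTier
  P2: PriorPurchase <- EmailOpen -> CouponUse -> Conversion -> PriceTier
  P3: PriorPurchase <- EmailOpen -> PriceTier
Condition 1 (no descendant of PriorPurchase in the set): holds — descendants of PriorPurchase are {Conversion, PriceTier}; none are in {EmailOpen}.
Condition 2 (every backdoor path blocked by {EmailOpen}):
  P1: blocked at fork node EmailOpen ∈ conditioning set.
  P2: blocked at fork node EmailOpen ∈ conditioning set.
  P3: blocked at fork node EmailOpen ∈ conditioning set.
{EmailOpen} satisfies the backdoor criterion.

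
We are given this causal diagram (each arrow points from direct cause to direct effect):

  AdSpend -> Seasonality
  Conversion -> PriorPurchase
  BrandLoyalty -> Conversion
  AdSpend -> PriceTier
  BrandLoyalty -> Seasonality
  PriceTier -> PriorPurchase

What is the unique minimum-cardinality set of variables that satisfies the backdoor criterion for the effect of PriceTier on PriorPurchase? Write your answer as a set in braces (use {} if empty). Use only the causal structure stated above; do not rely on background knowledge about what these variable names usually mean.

Variables eligible for adjustment (non-descendants of PriceTier, excluding PriceTier and PriorPurchase): {AdSpend, BrandLoyalty, Conversion, Seasonality}.
Backdoor paths from PriceTier to PriorPurchase:
  P1: PriceTier <- AdSpend -> Seasonality <- BrandLoyalty -> Conversion -> PriorPurchase
Each backdoor path contains an unconditioned collider, so every path is already blocked with the empty conditioning set:
  P1: blocked at collider Seasonality (neither it nor any descendant is in the conditioning set).
The empty set is therefore the unique smallest valid set.

{}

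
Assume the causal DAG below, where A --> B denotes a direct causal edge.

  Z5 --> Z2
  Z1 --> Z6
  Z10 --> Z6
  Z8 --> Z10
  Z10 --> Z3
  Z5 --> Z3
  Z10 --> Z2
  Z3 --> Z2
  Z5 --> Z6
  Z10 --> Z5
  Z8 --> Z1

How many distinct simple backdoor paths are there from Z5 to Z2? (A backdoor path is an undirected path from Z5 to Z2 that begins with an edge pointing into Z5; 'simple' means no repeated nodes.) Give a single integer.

2

A backdoor path from Z5 to Z2 is any simple undirected path whose first edge points into Z5 (i.e. leaves Z5 via a parent).
Parents of Z5: {Z10}.
Enumerating:
  P1: Z5 <- Z10 -> Z3 -> Z2
  P2: Z5 <- Z10 -> Z2
That exhausts the simple backdoor paths. Count: 2.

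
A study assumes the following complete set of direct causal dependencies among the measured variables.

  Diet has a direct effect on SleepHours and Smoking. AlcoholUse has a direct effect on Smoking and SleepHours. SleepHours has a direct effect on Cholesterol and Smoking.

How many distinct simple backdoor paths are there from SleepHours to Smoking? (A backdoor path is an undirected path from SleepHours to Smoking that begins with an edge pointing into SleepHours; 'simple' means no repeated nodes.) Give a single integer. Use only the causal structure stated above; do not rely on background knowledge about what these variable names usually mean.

2

A backdoor path from SleepHours to Smoking is any simple undirected path whose first edge points into SleepHours (i.e. leaves SleepHours via a parent).
Parents of SleepHours: {AlcoholUse, Diet}.
Enumerating:
  P1: SleepHours <- AlcoholUse -> Smoking
  P2: SleepHours <- Diet -> Smoking
That exhausts the simple backdoor paths. Count: 2.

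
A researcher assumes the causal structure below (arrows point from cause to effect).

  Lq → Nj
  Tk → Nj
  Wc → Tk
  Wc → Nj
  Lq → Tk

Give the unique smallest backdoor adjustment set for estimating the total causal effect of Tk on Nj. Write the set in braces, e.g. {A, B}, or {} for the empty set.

Variables eligible for adjustment (non-descendants of Tk, excluding Tk and Nj): {Lq, Wc}.
Backdoor paths from Tk to Nj:
  P1: Tk <- Lq -> Nj
  P2: Tk <- Wc -> Nj
The empty set is not sufficient: P1 (Tk <- Lq -> Nj) has no collider blocking it and no conditioned non-collider, so it is open.
Try {Lq, Wc}:
  P1: blocked at fork node Lq ∈ conditioning set.
  P2: blocked at fork node Wc ∈ conditioning set.
{Lq, Wc} contains no descendant of Tk and blocks every backdoor path.
Every element of {Lq, Wc} is needed (dropping Lq leaves P1 open; dropping Wc leaves P2 open), so no proper subset is valid.
Among all size-2 subsets of the eligible variables, only {Lq, Wc} blocks every backdoor path, so it is the unique smallest valid adjustment set.

{Lq, Wc}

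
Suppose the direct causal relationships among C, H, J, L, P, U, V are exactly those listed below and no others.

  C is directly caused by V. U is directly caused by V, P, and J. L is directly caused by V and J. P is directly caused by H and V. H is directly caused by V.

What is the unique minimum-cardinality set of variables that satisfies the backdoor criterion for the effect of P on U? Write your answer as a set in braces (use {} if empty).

Variables eligible for adjustment (non-descendants of P, excluding P and U): {C, H, J, L, V}.
Backdoor paths from P to U:
  P1: P <- V -> L <- J -> U
  P2: P <- V -> U
  P3: P <- H <- V -> L <- J -> U
  P4: P <- H <- V -> U
The empty set is not sufficient: P2 (P <- V -> U) has no collider blocking it and no conditioned non-collider, so it is open.
Try {V}:
  P1: blocked at fork node V ∈ conditioning set.
  P2: blocked at fork node V ∈ conditioning set.
  P3: blocked at fork node V ∈ conditioning set.
  P4: blocked at fork node V ∈ conditioning set.
{V} contains no descendant of P and blocks every backdoor path.
No other singleton works — e.g. {J} leaves P2 open — so {V} is the unique smallest valid adjustment set.

{V}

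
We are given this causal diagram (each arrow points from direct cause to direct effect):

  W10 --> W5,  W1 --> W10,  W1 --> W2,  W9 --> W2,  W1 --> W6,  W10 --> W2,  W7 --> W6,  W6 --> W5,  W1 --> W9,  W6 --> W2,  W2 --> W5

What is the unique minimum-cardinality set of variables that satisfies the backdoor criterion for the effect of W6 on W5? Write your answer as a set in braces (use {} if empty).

Variables eligible for adjustment (non-descendants of W6, excluding W6 and W5): {W1, W10, W7, W9}.
Backdoor paths from W6 to W5:
  P1: W6 <- W1 -> W10 -> W2 -> W5
  P2: W6 <- W1 -> W10 -> W5
  P3: W6 <- W1 -> W9 -> W2 <- W10 -> W5
  P4: W6 <- W1 -> W9 -> W2 -> W5
  P5: W6 <- W1 -> W2 <- W10 -> W5
  P6: W6 <- W1 -> W2 -> W5
The empty set is not sufficient: P1 (W6 <- W1 -> W10 -> W2 -> W5) has no collider blocking it and no conditioned non-collider, so it is open.
Try {W1}:
  P1: blocked at fork node W1 ∈ conditioning set.
  P2: blocked at fork node W1 ∈ conditioning set.
  P3: blocked at fork node W1 ∈ conditioning set.
  P4: blocked at fork node W1 ∈ conditioning set.
  P5: blocked at fork node W1 ∈ conditioning set.
  P6: blocked at fork node W1 ∈ conditioning set.
{W1} contains no descendant of W6 and blocks every backdoor path.
No other singleton works — e.g. {W7} leaves P1 open — so {W1} is the unique smallest valid adjustment set.

{W1}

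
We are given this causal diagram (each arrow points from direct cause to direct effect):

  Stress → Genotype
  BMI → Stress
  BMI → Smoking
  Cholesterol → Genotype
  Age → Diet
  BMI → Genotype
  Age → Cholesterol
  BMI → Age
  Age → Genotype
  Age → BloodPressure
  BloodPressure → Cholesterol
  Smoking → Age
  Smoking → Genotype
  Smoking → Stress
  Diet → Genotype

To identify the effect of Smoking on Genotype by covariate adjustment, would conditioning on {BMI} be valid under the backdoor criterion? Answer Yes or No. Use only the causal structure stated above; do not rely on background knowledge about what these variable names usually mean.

Backdoor paths from Smoking to Genotype (paths whose first edge points into Smoking):
  P1: Smoking <- BMI -> Age -> BloodPressure -> Cholesterol -> Genotype
  P2: Smoking <- BMI -> Age -> Cholesterol -> Genotype
  P3: Smoking <- BMI -> Age -> Diet -> Genotype
  P4: Smoking <- BMI -> Age -> Genotype
  P5: Smoking <- BMI -> Stress -> Genotype
  P6: Smoking <- BMI -> Genotype
Condition 1 (no descendant of Smoking in the set): holds — descendants of Smoking are {Age, BloodPressure, Cholesterol, Diet, Genotype, Stress}; none are in {BMI}.
Condition 2 (every backdoor path blocked by {BMI}):
  P1: blocked at fork node BMI ∈ conditioning set.
  P2: blocked at fork node BMI ∈ conditioning set.
  P3: blocked at fork node BMI ∈ conditioning set.
  P4: blocked at fork node BMI ∈ conditioning set.
  P5: blocked at fork node BMI ∈ conditioning set.
  P6: blocked at fork node BMI ∈ conditioning set.
{BMI} satisfies the backdoor criterion.

Yes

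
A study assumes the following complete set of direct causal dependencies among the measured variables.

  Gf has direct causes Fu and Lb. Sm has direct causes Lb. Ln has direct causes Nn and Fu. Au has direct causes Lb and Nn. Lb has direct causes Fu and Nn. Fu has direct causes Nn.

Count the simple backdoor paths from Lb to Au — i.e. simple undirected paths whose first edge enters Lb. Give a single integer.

A backdoor path from Lb to Au is any simple undirected path whose first edge points into Lb (i.e. leaves Lb via a parent).
Parents of Lb: {Fu, Nn}.
Enumerating:
  P1: Lb <- Nn -> Au
  P2: Lb <- Fu <- Nn -> Au
  P3: Lb <- Fu -> Ln <- Nn -> Au
That exhausts the simple backdoor paths. Count: 3.

3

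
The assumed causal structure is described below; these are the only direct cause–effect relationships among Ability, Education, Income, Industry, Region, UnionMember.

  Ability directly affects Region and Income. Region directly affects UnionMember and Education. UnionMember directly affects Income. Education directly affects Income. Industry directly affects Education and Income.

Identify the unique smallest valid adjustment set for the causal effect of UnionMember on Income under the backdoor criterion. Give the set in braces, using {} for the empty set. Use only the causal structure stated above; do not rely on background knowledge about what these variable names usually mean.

Variables eligible for adjustment (non-descendants of UnionMember, excluding UnionMember and Income): {Ability, Education, Industry, Region}.
Backdoor paths from UnionMember to Income:
  P1: UnionMember <- Region <- Ability -> Income
  P2: UnionMember <- Region -> Education <- Industry -> Income
  P3: UnionMember <- Region -> Education -> Income
The empty set is not sufficient: P1 (UnionMember <- Region <- Ability -> Income) has no collider blocking it and no conditioned non-collider, so it is open.
Try {Region}:
  P1: blocked at chain node Region ∈ conditioning set.
  P2: blocked at fork node Region ∈ conditioning set.
  P3: blocked at fork node Region ∈ conditioning set.
{Region} contains no descendant of UnionMember and blocks every backdoor path.
No other singleton works — e.g. {Ability} leaves P3 open — so {Region} is the unique smallest valid adjustment set.

{Region}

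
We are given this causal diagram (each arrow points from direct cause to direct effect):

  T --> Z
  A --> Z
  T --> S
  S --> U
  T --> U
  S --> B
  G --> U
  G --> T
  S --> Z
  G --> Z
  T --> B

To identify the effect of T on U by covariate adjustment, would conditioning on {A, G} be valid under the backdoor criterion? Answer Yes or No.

Backdoor paths from T to U (paths whose first edge points into T):
  P1: T <- G -> U
  P2: T <- G -> Z <- S -> U
Condition 1 (no descendant of T in the set): holds — descendants of T are {B, S, U, Z}; none are in {A, G}.
Condition 2 (every backdoor path blocked by {A, G}):
  P1: blocked at fork node G ∈ conditioning set.
  P2: blocked at fork node G ∈ conditioning set.
{A, G} satisfies the backdoor criterion.

Yes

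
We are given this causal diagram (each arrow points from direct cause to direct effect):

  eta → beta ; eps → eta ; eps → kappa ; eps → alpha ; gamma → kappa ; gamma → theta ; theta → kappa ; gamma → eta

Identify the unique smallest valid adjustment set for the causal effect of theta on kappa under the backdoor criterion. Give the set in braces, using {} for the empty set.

{gamma}

Variables eligible for adjustment (non-descendants of theta, excluding theta and kappa): {alpha, beta, eps, eta, gamma}.
Backdoor paths from theta to kappa:
  P1: theta <- gamma -> eta <- eps -> kappa
  P2: theta <- gamma -> kappa
The empty set is not sufficient: P2 (theta <- gamma -> kappa) has no collider blocking it and no conditioned non-collider, so it is open.
Try {gamma}:
  P1: blocked at fork node gamma ∈ conditioning set.
  P2: blocked at fork node gamma ∈ conditioning set.
{gamma} contains no descendant of theta and blocks every backdoor path.
No other singleton works — e.g. {eps} leaves P2 open — so {gamma} is the unique smallest valid adjustment set.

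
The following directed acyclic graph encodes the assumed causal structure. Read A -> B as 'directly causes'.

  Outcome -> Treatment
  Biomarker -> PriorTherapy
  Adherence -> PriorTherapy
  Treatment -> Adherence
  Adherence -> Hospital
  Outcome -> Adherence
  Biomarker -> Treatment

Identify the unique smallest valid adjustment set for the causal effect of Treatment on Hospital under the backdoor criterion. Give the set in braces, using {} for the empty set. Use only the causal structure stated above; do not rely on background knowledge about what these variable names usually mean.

{Outcome}

Variables eligible for adjustment (non-descendants of Treatment, excluding Treatment and Hospital): {Biomarker, Outcome}.
Backdoor paths from Treatment to Hospital:
  P1: Treatment <- Biomarker -> PriorTherapy <- Adherence -> Hospital
  P2: Treatment <- Outcome -> Adherence -> Hospital
The empty set is not sufficient: P2 (Treatment <- Outcome -> Adherence -> Hospital) has no collider blocking it and no conditioned non-collider, so it is open.
Try {Outcome}:
  P1: blocked at collider PriorTherapy (neither it nor any descendant is in the conditioning set).
  P2: blocked at fork node Outcome ∈ conditioning set.
{Outcome} contains no descendant of Treatment and blocks every backdoor path.
No other singleton works — e.g. {Biomarker} leaves P2 open — so {Outcome} is the unique smallest valid adjustment set.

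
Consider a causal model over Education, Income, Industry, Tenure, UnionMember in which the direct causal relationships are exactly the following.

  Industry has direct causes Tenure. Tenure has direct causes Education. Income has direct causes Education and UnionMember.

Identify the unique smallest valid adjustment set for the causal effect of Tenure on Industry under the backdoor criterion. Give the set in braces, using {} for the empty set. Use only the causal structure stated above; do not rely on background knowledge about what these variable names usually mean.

{}

Variables eligible for adjustment (non-descendants of Tenure, excluding Tenure and Industry): {Education, Income, UnionMember}.
Backdoor paths from Tenure to Industry:
  (none)
With no backdoor paths the empty set already satisfies the criterion, and it is trivially minimal.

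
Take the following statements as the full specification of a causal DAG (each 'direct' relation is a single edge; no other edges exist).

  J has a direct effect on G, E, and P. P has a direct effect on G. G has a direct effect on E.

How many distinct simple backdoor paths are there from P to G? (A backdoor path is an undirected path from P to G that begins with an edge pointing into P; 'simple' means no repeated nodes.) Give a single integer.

2

A backdoor path from P to G is any simple undirected path whose first edge points into P (i.e. leaves P via a parent).
Parents of P: {J}.
Enumerating:
  P1: P <- J -> G
  P2: P <- J -> E <- G
That exhausts the simple backdoor paths. Count: 2.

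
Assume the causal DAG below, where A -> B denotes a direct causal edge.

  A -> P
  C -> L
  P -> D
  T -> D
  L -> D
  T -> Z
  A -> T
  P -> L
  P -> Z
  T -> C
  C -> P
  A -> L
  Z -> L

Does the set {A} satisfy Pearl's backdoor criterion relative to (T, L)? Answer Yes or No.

Yes

Backdoor paths from T to L (paths whose first edge points into T):
  P1: T <- A -> P <- C -> L
  P2: T <- A -> P -> Z -> L
  P3: T <- A -> P -> L
  P4: T <- A -> P -> D <- L
  P5: T <- A -> L
Condition 1 (no descendant of T in the set): holds — descendants of T are {C, D, L, P, Z}; none are in {A}.
Condition 2 (every backdoor path blocked by {A}):
  P1: blocked at fork node A ∈ conditioning set.
  P2: blocked at fork node A ∈ conditioning set.
  P3: blocked at fork node A ∈ conditioning set.
  P4: blocked at fork node A ∈ conditioning set.
  P5: blocked at fork node A ∈ conditioning set.
{A} satisfies the backdoor criterion.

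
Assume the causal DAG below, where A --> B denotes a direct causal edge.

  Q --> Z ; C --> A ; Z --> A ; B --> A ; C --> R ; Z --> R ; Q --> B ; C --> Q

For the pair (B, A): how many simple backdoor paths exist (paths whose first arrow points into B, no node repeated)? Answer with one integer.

A backdoor path from B to A is any simple undirected path whose first edge points into B (i.e. leaves B via a parent).
Parents of B: {Q}.
Enumerating:
  P1: B <- Q <- C -> A
  P2: B <- Q <- C -> R <- Z -> A
  P3: B <- Q -> Z -> A
  P4: B <- Q -> Z -> R <- C -> A
That exhausts the simple backdoor paths. Count: 4.

4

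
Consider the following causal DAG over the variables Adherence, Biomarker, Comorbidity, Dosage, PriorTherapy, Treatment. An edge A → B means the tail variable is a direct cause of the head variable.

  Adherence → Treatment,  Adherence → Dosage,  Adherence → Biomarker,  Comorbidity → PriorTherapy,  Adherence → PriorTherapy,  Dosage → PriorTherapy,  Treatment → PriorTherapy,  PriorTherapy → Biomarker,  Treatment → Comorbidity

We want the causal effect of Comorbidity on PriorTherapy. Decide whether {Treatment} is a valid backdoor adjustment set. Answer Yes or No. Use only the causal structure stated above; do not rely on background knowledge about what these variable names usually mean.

Yes

Backdoor paths from Comorbidity to PriorTherapy (paths whose first edge points into Comorbidity):
  P1: Comorbidity <- Treatment <- Adherence -> Dosage -> PriorTherapy
  P2: Comorbidity <- Treatment <- Adherence -> PriorTherapy
  P3: Comorbidity <- Treatment <- Adherence -> Biomarker <- PriorTherapy
  P4: Comorbidity <- Treatment -> PriorTherapy
Condition 1 (no descendant of Comorbidity in the set): holds — descendants of Comorbidity are {Biomarker, PriorTherapy}; none are in {Treatment}.
Condition 2 (every backdoor path blocked by {Treatment}):
  P1: blocked at chain node Treatment ∈ conditioning set.
  P2: blocked at chain node Treatment ∈ conditioning set.
  P3: blocked at chain node Treatment ∈ conditioning set.
  P4: blocked at fork node Treatment ∈ conditioning set.
{Treatment} satisfies the backdoor criterion.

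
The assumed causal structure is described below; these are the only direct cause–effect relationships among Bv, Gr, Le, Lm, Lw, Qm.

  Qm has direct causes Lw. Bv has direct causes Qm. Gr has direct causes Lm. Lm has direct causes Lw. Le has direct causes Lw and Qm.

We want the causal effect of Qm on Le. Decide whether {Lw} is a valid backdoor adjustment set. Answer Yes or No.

Yes

Backdoor paths from Qm to Le (paths whose first edge points into Qm):
  P1: Qm <- Lw -> Le
Condition 1 (no descendant of Qm in the set): holds — descendants of Qm are {Bv, Le}; none are in {Lw}.
Condition 2 (every backdoor path blocked by {Lw}):
  P1: blocked at fork node Lw ∈ conditioning set.
{Lw} satisfies the backdoor criterion.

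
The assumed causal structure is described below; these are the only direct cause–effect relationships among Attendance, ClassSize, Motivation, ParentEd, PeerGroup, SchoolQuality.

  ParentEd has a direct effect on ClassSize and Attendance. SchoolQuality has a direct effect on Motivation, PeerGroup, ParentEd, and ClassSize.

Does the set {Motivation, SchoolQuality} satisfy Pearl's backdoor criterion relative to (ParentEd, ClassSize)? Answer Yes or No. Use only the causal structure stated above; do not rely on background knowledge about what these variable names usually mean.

Backdoor paths from ParentEd to ClassSize (paths whose first edge points into ParentEd):
  P1: ParentEd <- SchoolQuality -> ClassSize
Condition 1 (no descendant of ParentEd in the set): holds — descendants of ParentEd are {Attendance, ClassSize}; none are in {Motivation, SchoolQuality}.
Condition 2 (every backdoor path blocked by {Motivation, SchoolQuality}):
  P1: blocked at fork node SchoolQuality ∈ conditioning set.
{Motivation, SchoolQuality} satisfies the backdoor criterion.

Yes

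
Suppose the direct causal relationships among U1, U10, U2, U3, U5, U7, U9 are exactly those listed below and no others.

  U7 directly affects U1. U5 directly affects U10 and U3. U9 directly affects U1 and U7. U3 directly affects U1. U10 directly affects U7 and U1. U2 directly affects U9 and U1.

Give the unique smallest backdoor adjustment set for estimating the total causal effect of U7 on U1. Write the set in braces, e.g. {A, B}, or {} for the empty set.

Variables eligible for adjustment (non-descendants of U7, excluding U7 and U1): {U10, U2, U3, U5, U9}.
Backdoor paths from U7 to U1:
  P1: U7 <- U9 <- U2 -> U1
  P2: U7 <- U9 -> U1
  P3: U7 <- U10 <- U5 -> U3 -> U1
  P4: U7 <- U10 -> U1
The empty set is not sufficient: P1 (U7 <- U9 <- U2 -> U1) has no collider blocking it and no conditioned non-collider, so it is open.
Try {U10, U9}:
  P1: blocked at chain node U9 ∈ conditioning set.
  P2: blocked at fork node U9 ∈ conditioning set.
  P3: blocked at chain node U10 ∈ conditioning set.
  P4: blocked at fork node U10 ∈ conditioning set.
{U10, U9} contains no descendant of U7 and blocks every backdoor path.
Every element of {U10, U9} is needed (dropping U10 leaves P3 open; dropping U9 leaves P1 open), so no proper subset is valid.
Among all size-2 subsets of the eligible variables, only {U10, U9} blocks every backdoor path, so it is the unique smallest valid adjustment set.

{U10, U9}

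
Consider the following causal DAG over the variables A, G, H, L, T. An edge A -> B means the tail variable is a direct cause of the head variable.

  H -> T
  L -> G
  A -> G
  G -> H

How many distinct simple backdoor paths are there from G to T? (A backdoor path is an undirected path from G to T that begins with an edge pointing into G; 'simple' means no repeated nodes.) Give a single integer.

A backdoor path from G to T is any simple undirected path whose first edge points into G (i.e. leaves G via a parent).
Parents of G: {A, L}.
No simple path from any parent of G reaches T without revisiting G, so there are no backdoor paths.

0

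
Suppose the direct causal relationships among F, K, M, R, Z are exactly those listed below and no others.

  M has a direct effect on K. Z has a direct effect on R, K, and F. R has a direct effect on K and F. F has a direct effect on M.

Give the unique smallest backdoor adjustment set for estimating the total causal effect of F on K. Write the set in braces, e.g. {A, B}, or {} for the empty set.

{R, Z}

Variables eligible for adjustment (non-descendants of F, excluding F and K): {R, Z}.
Backdoor paths from F to K:
  P1: F <- Z -> R -> K
  P2: F <- Z -> K
  P3: F <- R <- Z -> K
  P4: F <- R -> K
The empty set is not sufficient: P1 (F <- Z -> R -> K) has no collider blocking it and no conditioned non-collider, so it is open.
Try {R, Z}:
  P1: blocked at fork node Z ∈ conditioning set.
  P2: blocked at fork node Z ∈ conditioning set.
  P3: blocked at chain node R ∈ conditioning set.
  P4: blocked at fork node R ∈ conditioning set.
{R, Z} contains no descendant of F and blocks every backdoor path.
Every element of {R, Z} is needed (dropping R leaves P4 open; dropping Z leaves P2 open), so no proper subset is valid.
Among all size-2 subsets of the eligible variables, only {R, Z} blocks every backdoor path, so it is the unique smallest valid adjustment set.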